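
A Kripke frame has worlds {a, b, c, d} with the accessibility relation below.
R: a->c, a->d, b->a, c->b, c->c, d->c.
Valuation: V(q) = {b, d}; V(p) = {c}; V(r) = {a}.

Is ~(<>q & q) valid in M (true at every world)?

Recall that <>ψ holds at a world iff ψ holds at some accessible world.
Let φ = ~(<>q & q). Evaluate φ at each world:
  a (successors {c, d}): φ is true.
  b (successors {a}): φ is true.
  c (successors {b, c}): φ is true.
  d (successors {c}): φ is true.
For instance, at d:
  At d: <>q & q is false, so ~(<>q & q) is true.
    At d: <>q is false, q is true, so <>q & q is false.
      At d: <>q requires q at some successor in {c}.
        At c: q is false.
      So <>q is false at d.

Yes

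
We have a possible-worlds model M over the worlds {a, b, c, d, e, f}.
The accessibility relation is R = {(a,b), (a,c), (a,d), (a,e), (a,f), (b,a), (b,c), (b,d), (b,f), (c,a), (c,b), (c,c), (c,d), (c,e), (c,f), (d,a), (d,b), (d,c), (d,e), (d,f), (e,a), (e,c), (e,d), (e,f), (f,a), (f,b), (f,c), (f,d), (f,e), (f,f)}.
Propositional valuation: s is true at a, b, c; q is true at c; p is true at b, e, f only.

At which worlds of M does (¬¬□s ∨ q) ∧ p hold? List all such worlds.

none

Let φ = (¬¬□s ∨ q) ∧ p. Evaluate φ at each world:
  a (successors {b, c, d, e, f}): φ is false.
  b (successors {a, c, d, f}): φ is false.
  c (successors {a, b, c, d, e, f}): φ is false.
  d (successors {a, b, c, e, f}): φ is false.
  e (successors {a, c, d, f}): φ is false.
  f (successors {a, b, c, d, e, f}): φ is false.
For instance, at e:
  At e: ¬¬□s ∨ q is false, p is true, so (¬¬□s ∨ q) ∧ p is false.
    At e: ¬¬□s is false, q is false, so ¬¬□s ∨ q is false.
      At e: ¬□s is true, so ¬¬□s is false.
Satisfying worlds: none.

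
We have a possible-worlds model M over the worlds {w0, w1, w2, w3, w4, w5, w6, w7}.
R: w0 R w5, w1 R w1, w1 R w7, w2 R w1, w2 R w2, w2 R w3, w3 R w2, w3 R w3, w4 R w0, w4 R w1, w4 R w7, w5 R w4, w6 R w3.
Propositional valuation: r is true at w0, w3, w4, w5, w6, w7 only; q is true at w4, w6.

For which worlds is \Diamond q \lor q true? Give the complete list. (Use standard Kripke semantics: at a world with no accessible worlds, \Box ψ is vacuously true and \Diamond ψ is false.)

Recall that \Diamond ψ holds at a world iff ψ holds at some accessible world.
Let φ = \Diamond q \lor q. Evaluate φ at each world:
  w0 (successors {w5}): φ is false.
  w1 (successors {w1, w7}): φ is false.
  w2 (successors {w1, w2, w3}): φ is false.
  w3 (successors {w2, w3}): φ is false.
  w4 (successors {w0, w1, w7}): φ is true.
  w5 (successors {w4}): φ is true.
  w6 (successors {w3}): φ is true.
  w7 (successors ∅): φ is false.
For instance, at w2:
  At w2: \Diamond q is false, q is false, so \Diamond q \lor q is false.
    At w2: \Diamond q requires q at some successor in {w1, w2, w3}.
      At w1: q is false.
      At w2: q is false.
      At w3: q is false.
    So \Diamond q is false at w2.
Satisfying worlds: {w4, w5, w6}

w4, w5, w6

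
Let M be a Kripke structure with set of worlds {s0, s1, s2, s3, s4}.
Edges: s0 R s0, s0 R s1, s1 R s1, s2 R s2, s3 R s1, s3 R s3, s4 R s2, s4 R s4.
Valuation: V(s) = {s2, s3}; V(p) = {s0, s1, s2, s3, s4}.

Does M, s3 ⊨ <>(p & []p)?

Yes

At s3: <>(p & []p) requires p & []p at some successor in {s1, s3}.
  p & []p holds at s1, so <>(p & []p) is true at s3.
    At s1: p is true, []p is true, so p & []p is true.
      At s1: []p requires p at every successor {s1}.
        At s1: p is true.
      So []p is true at s1.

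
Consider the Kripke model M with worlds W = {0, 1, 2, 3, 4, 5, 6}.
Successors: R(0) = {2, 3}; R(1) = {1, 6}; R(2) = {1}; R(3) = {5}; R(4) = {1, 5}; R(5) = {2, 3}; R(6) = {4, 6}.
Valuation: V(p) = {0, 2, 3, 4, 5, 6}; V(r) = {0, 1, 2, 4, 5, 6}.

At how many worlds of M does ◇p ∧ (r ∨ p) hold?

Recall that ◇ψ holds at a world iff ψ holds at some accessible world.
Let φ = ◇p ∧ (r ∨ p). Evaluate φ at each world:
  0 (successors {2, 3}): φ is true.
  1 (successors {1, 6}): φ is true.
  2 (successors {1}): φ is false.
  3 (successors {5}): φ is true.
  4 (successors {1, 5}): φ is true.
  5 (successors {2, 3}): φ is true.
  6 (successors {4, 6}): φ is true.
For instance, at 2:
  At 2: ◇p is false, r ∨ p is true, so ◇p ∧ (r ∨ p) is false.
    At 2: ◇p requires p at some successor in {1}.
      At 1: p is false.
    So ◇p is false at 2.
Satisfying worlds: {0, 1, 3, 4, 5, 6}

6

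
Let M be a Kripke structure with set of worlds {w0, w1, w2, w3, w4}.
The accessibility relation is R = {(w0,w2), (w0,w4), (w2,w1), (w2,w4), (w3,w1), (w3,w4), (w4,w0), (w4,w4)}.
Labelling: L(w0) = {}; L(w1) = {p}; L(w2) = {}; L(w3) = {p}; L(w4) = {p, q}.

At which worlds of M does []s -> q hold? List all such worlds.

w0, w2, w3, w4

Recall that []ψ holds at a world iff ψ holds at every accessible world, and <>ψ holds iff ψ holds at some accessible world.
Let φ = []s -> q. Evaluate φ at each world:
  w0 (successors {w2, w4}): φ is true.
  w1 (successors ∅): φ is false.
  w2 (successors {w1, w4}): φ is true.
  w3 (successors {w1, w4}): φ is true.
  w4 (successors {w0, w4}): φ is true.
For instance, at w0:
  At w0: []s is false, q is false, so []s -> q is true.
    At w0: []s requires s at every successor {w2, w4}.
      s fails at w2, so []s is false at w0.
Satisfying worlds: {w0, w2, w3, w4}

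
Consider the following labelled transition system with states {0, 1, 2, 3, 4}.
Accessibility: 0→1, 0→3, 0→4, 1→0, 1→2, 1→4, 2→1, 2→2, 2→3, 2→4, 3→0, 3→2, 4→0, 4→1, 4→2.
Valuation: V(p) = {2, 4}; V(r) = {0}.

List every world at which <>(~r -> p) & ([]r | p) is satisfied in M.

2, 4

Recall that []ψ holds at a world iff ψ holds at every accessible world, and <>ψ holds iff ψ holds at some accessible world.
Let φ = <>(~r -> p) & ([]r | p). Evaluate φ at each world:
  0 (successors {1, 3, 4}): φ is false.
  1 (successors {0, 2, 4}): φ is false.
  2 (successors {1, 2, 3, 4}): φ is true.
  3 (successors {0, 2}): φ is false.
  4 (successors {0, 1, 2}): φ is true.
For instance, at 1:
  At 1: <>(~r -> p) is true, []r | p is false, so <>(~r -> p) & ([]r | p) is false.
    At 1: <>(~r -> p) requires ~r -> p at some successor in {0, 2, 4}.
      ~r -> p holds at 0, so <>(~r -> p) is true at 1.
    At 1: []r is false, p is false, so []r | p is false.
      At 1: []r requires r at every successor {0, 2, 4}.
        r fails at 2, so []r is false at 1.
Satisfying worlds: {2, 4}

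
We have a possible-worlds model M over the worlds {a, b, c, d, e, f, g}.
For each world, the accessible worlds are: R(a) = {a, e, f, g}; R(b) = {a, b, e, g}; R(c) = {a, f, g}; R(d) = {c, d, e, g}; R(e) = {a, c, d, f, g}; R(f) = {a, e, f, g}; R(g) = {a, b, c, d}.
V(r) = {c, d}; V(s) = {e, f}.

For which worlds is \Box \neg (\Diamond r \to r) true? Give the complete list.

none

Let φ = \Box \neg (\Diamond r \to r). Evaluate φ at each world:
  a (successors {a, e, f, g}): φ is false.
  b (successors {a, b, e, g}): φ is false.
  c (successors {a, f, g}): φ is false.
  d (successors {c, d, e, g}): φ is false.
  e (successors {a, c, d, f, g}): φ is false.
  f (successors {a, e, f, g}): φ is false.
  g (successors {a, b, c, d}): φ is false.
For instance, at a:
  At a: \Box \neg (\Diamond r \to r) requires \neg (\Diamond r \to r) at every successor {a, e, f, g}.
    \neg (\Diamond r \to r) fails at a, so \Box \neg (\Diamond r \to r) is false at a.
      At a: \Diamond r \to r is true, so \neg (\Diamond r \to r) is false.
Satisfying worlds: none.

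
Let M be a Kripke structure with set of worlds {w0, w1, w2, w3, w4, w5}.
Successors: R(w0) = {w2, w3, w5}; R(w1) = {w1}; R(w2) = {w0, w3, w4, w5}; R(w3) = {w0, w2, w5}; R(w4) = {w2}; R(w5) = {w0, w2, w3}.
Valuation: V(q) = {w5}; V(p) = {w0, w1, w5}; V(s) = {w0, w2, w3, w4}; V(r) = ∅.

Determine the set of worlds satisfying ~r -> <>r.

Let φ = ~r -> <>r. Evaluate φ at each world:
  w0 (successors {w2, w3, w5}): φ is false.
  w1 (successors {w1}): φ is false.
  w2 (successors {w0, w3, w4, w5}): φ is false.
  w3 (successors {w0, w2, w5}): φ is false.
  w4 (successors {w2}): φ is false.
  w5 (successors {w0, w2, w3}): φ is false.
For instance, at w1:
  At w1: ~r is true, <>r is false, so ~r -> <>r is false.
    At w1: <>r requires r at some successor in {w1}.
      At w1: r is false.
    So <>r is false at w1.
Satisfying worlds: none.

none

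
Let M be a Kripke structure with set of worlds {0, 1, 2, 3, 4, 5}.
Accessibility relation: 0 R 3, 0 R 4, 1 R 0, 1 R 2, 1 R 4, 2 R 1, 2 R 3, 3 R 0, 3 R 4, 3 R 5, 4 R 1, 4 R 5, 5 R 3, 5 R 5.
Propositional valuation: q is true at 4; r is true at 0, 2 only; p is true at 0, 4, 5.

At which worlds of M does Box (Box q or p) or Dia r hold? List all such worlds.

Let φ = Box (Box q or p) or Dia r. Evaluate φ at each world:
  0 (successors {3, 4}): φ is false.
  1 (successors {0, 2, 4}): φ is true.
  2 (successors {1, 3}): φ is false.
  3 (successors {0, 4, 5}): φ is true.
  4 (successors {1, 5}): φ is false.
  5 (successors {3, 5}): φ is false.
For instance, at 4:
  At 4: Box (Box q or p) is false, Dia r is false, so Box (Box q or p) or Dia r is false.
    At 4: Box (Box q or p) requires Box q or p at every successor {1, 5}.
      Box q or p fails at 1, so Box (Box q or p) is false at 4.
    At 4: Dia r requires r at some successor in {1, 5}.
      At 1: r is false.
      At 5: r is false.
    So Dia r is false at 4.
Satisfying worlds: {1, 3}

1, 3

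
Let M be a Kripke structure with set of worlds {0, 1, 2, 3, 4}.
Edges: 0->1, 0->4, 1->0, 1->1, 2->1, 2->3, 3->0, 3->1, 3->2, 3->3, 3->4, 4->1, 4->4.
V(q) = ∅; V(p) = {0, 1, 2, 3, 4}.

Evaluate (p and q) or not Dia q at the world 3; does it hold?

Yes

At 3: p and q is false, not Dia q is true, so (p and q) or not Dia q is true.
  At 3: Dia q is false, so not Dia q is true.
    At 3: Dia q requires q at some successor in {0, 1, 2, 3, 4}.
      At 0: q is false.
      At 1: q is false.
      At 2: q is false.
      At 3: q is false.
      At 4: q is false.
    So Dia q is false at 3.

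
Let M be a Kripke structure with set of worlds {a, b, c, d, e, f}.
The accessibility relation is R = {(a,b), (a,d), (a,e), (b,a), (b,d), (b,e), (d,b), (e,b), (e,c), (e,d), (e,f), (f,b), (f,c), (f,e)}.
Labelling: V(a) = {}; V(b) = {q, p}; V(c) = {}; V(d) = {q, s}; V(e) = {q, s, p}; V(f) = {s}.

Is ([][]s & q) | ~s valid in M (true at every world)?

Let φ = ([][]s & q) | ~s. Evaluate φ at each world:
  a (successors {b, d, e}): φ is true.
  b (successors {a, d, e}): φ is true.
  c (successors ∅): φ is true.
  d (successors {b}): φ is false.
  e (successors {b, c, d, f}): φ is false.
  f (successors {b, c, e}): φ is false.
Detail at d (counterexample):
  At d: [][]s & q is false, ~s is false, so ([][]s & q) | ~s is false.
    At d: [][]s is false, q is true, so [][]s & q is false.
      At d: [][]s requires []s at every successor {b}.
        []s fails at b, so [][]s is false at d.

No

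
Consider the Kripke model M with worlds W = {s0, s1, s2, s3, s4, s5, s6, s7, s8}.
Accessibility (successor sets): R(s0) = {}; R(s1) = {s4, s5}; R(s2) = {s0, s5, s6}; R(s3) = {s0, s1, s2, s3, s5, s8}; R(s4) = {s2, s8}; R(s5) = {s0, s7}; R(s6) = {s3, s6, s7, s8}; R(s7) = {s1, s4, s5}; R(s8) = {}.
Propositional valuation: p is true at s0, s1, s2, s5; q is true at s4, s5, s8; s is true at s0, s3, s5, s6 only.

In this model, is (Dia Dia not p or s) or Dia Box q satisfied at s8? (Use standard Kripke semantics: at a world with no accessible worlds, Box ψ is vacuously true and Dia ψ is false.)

At s8: Dia Dia not p or s is false, Dia Box q is false, so (Dia Dia not p or s) or Dia Box q is false.
  At s8: Dia Dia not p is false, s is false, so Dia Dia not p or s is false.
    At s8: no accessible worlds, so Dia Dia not p is false.
  At s8: no accessible worlds, so Dia Box q is false.

No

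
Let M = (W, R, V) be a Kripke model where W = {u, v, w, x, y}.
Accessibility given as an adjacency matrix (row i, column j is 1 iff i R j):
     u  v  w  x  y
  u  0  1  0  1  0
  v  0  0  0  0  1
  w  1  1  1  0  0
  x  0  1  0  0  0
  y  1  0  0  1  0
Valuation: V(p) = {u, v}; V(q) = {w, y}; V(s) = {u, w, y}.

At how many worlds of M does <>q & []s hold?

Recall that []ψ holds at a world iff ψ holds at every accessible world, and <>ψ holds iff ψ holds at some accessible world.
Let φ = <>q & []s. Evaluate φ at each world:
  u (successors {v, x}): φ is false.
  v (successors {y}): φ is true.
  w (successors {u, v, w}): φ is false.
  x (successors {v}): φ is false.
  y (successors {u, x}): φ is false.
For instance, at y:
  At y: <>q is false, []s is false, so <>q & []s is false.
    At y: <>q requires q at some successor in {u, x}.
      At u: q is false.
      At x: q is false.
    So <>q is false at y.
    At y: []s requires s at every successor {u, x}.
      s fails at x, so []s is false at y.
Satisfying worlds: {v}

1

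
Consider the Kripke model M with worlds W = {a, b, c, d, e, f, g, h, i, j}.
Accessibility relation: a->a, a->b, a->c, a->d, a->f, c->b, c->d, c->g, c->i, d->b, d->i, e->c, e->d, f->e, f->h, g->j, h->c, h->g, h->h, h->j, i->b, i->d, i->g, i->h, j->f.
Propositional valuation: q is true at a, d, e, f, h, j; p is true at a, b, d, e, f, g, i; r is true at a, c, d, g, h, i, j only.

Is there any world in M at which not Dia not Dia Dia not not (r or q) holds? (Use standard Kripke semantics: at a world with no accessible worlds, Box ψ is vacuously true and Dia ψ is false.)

Yes

Let φ = not Dia not Dia Dia not not (r or q). Evaluate φ at each world:
  a (successors {a, b, c, d, f}): φ is false.
  b (successors ∅): φ is true.
  c (successors {b, d, g, i}): φ is false.
  d (successors {b, i}): φ is false.
  e (successors {c, d}): φ is true.
  f (successors {e, h}): φ is true.
  g (successors {j}): φ is true.
  h (successors {c, g, h, j}): φ is true.
  i (successors {b, d, g, h}): φ is false.
  j (successors {f}): φ is true.
Detail at b (witness):
  At b: Dia not Dia Dia not not (r or q) is false, so not Dia not Dia Dia not not (r or q) is true.
    At b: no accessible worlds, so Dia not Dia Dia not not (r or q) is false.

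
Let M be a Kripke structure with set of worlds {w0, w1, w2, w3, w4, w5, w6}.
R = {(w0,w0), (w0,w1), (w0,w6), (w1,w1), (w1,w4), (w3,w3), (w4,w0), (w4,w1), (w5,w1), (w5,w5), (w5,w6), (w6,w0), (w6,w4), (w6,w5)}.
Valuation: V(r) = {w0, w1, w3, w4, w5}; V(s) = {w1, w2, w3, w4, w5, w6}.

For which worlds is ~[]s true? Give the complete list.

Recall that []ψ holds at a world iff ψ holds at every accessible world, and <>ψ holds iff ψ holds at some accessible world.
Let φ = ~[]s. Evaluate φ at each world:
  w0 (successors {w0, w1, w6}): φ is true.
  w1 (successors {w1, w4}): φ is false.
  w2 (successors ∅): φ is false.
  w3 (successors {w3}): φ is false.
  w4 (successors {w0, w1}): φ is true.
  w5 (successors {w1, w5, w6}): φ is false.
  w6 (successors {w0, w4, w5}): φ is true.
For instance, at w0:
  At w0: []s is false, so ~[]s is true.
    At w0: []s requires s at every successor {w0, w1, w6}.
      s fails at w0, so []s is false at w0.
Satisfying worlds: {w0, w4, w6}

w0, w4, w6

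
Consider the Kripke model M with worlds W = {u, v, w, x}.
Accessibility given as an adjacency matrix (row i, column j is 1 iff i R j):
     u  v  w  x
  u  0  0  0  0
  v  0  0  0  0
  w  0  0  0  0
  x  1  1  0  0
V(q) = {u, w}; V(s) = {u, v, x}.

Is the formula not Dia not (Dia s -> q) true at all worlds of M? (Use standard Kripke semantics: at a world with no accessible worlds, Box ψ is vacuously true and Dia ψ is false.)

Let φ = not Dia not (Dia s -> q). Evaluate φ at each world:
  u (successors ∅): φ is true.
  v (successors ∅): φ is true.
  w (successors ∅): φ is true.
  x (successors {u, v}): φ is true.
For instance, at x:
  At x: Dia not (Dia s -> q) is false, so not Dia not (Dia s -> q) is true.
    At x: Dia not (Dia s -> q) requires not (Dia s -> q) at some successor in {u, v}.
      At u: not (Dia s -> q) is false.
      At v: not (Dia s -> q) is false.
    So Dia not (Dia s -> q) is false at x.

Yes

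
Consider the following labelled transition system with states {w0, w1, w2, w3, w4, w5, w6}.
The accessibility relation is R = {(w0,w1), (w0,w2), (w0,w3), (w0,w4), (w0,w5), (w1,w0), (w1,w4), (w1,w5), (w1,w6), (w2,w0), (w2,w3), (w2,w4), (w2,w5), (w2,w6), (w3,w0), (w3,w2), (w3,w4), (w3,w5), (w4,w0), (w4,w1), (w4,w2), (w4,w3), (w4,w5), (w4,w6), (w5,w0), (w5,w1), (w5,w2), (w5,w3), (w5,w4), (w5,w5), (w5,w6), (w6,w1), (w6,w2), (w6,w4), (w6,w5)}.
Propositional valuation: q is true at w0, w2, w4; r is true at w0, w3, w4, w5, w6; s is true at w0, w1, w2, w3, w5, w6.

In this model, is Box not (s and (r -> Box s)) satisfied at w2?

Yes

At w2: Box not (s and (r -> Box s)) requires not (s and (r -> Box s)) at every successor {w0, w3, w4, w5, w6}.
  At w0: not (s and (r -> Box s)) is true.
  At w3: not (s and (r -> Box s)) is true.
  At w4: not (s and (r -> Box s)) is true.
  At w5: not (s and (r -> Box s)) is true.
  At w6: not (s and (r -> Box s)) is true.
So Box not (s and (r -> Box s)) is true at w2.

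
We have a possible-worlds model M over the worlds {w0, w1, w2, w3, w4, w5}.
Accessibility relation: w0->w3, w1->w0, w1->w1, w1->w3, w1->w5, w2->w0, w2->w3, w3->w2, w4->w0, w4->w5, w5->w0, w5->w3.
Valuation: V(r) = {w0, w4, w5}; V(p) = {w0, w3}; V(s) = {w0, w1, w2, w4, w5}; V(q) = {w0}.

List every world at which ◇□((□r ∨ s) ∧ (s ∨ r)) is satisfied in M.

Recall that □ψ holds at a world iff ψ holds at every accessible world, and ◇ψ holds iff ψ holds at some accessible world.
Let φ = ◇□((□r ∨ s) ∧ (s ∨ r)). Evaluate φ at each world:
  w0 (successors {w3}): φ is true.
  w1 (successors {w0, w1, w3, w5}): φ is true.
  w2 (successors {w0, w3}): φ is true.
  w3 (successors {w2}): φ is false.
  w4 (successors {w0, w5}): φ is false.
  w5 (successors {w0, w3}): φ is true.
For instance, at w0:
  At w0: ◇□((□r ∨ s) ∧ (s ∨ r)) requires □((□r ∨ s) ∧ (s ∨ r)) at some successor in {w3}.
    □((□r ∨ s) ∧ (s ∨ r)) holds at w3, so ◇□((□r ∨ s) ∧ (s ∨ r)) is true at w0.
      At w3: □((□r ∨ s) ∧ (s ∨ r)) requires (□r ∨ s) ∧ (s ∨ r) at every successor {w2}.
        At w2: (□r ∨ s) ∧ (s ∨ r) is true.
      So □((□r ∨ s) ∧ (s ∨ r)) is true at w3.
Satisfying worlds: {w0, w1, w2, w5}

w0, w1, w2, w5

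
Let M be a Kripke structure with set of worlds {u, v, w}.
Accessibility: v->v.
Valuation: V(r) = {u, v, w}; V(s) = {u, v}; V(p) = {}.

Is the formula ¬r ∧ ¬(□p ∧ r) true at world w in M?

No

Recall that □ψ holds at a world iff ψ holds at every accessible world, and ◇ψ holds iff ψ holds at some accessible world.
At w: ¬r is false, ¬(□p ∧ r) is false, so ¬r ∧ ¬(□p ∧ r) is false.
  At w: □p ∧ r is true, so ¬(□p ∧ r) is false.
    At w: □p is true, r is true, so □p ∧ r is true.
      At w: no accessible worlds, so □p holds vacuously.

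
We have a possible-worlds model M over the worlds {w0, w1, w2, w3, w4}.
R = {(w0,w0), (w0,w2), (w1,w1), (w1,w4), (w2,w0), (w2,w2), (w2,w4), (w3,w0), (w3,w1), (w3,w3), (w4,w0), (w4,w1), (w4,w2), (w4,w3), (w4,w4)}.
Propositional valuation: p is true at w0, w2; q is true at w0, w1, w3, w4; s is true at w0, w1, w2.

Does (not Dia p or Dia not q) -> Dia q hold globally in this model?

Yes

Let φ = (not Dia p or Dia not q) -> Dia q. Evaluate φ at each world:
  w0 (successors {w0, w2}): φ is true.
  w1 (successors {w1, w4}): φ is true.
  w2 (successors {w0, w2, w4}): φ is true.
  w3 (successors {w0, w1, w3}): φ is true.
  w4 (successors {w0, w1, w2, w3, w4}): φ is true.
For instance, at w3:
  At w3: not Dia p or Dia not q is false, Dia q is true, so (not Dia p or Dia not q) -> Dia q is true.
    At w3: not Dia p is false, Dia not q is false, so not Dia p or Dia not q is false.
      At w3: Dia p is true, so not Dia p is false.
      At w3: Dia not q requires not q at some successor in {w0, w1, w3}.
        At w0: not q is false.
        At w1: not q is false.
        At w3: not q is false.
      So Dia not q is false at w3.
    At w3: Dia q requires q at some successor in {w0, w1, w3}.
      q holds at w0, so Dia q is true at w3.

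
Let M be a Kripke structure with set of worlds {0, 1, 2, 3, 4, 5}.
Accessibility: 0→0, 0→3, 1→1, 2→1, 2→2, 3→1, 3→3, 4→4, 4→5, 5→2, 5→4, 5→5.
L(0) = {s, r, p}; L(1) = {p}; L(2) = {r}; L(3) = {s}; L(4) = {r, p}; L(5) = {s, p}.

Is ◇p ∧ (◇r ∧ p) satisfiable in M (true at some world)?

Recall that ◇ψ holds at a world iff ψ holds at some accessible world.
Let φ = ◇p ∧ (◇r ∧ p). Evaluate φ at each world:
  0 (successors {0, 3}): φ is true.
  1 (successors {1}): φ is false.
  2 (successors {1, 2}): φ is false.
  3 (successors {1, 3}): φ is false.
  4 (successors {4, 5}): φ is true.
  5 (successors {2, 4, 5}): φ is true.
Detail at 0 (witness):
  At 0: ◇p is true, ◇r ∧ p is true, so ◇p ∧ (◇r ∧ p) is true.
    At 0: ◇p requires p at some successor in {0, 3}.
      p holds at 0, so ◇p is true at 0.
    At 0: ◇r is true, p is true, so ◇r ∧ p is true.
      At 0: ◇r requires r at some successor in {0, 3}.
        r holds at 0, so ◇r is true at 0.

Yes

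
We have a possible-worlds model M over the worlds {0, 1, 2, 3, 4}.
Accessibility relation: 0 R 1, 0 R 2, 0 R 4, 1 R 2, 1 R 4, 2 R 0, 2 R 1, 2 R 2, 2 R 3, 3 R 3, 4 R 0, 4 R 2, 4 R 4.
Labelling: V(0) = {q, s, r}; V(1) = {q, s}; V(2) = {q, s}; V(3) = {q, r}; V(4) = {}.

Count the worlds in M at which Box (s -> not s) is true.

Let φ = Box (s -> not s). Evaluate φ at each world:
  0 (successors {1, 2, 4}): φ is false.
  1 (successors {2, 4}): φ is false.
  2 (successors {0, 1, 2, 3}): φ is false.
  3 (successors {3}): φ is true.
  4 (successors {0, 2, 4}): φ is false.
For instance, at 4:
  At 4: Box (s -> not s) requires s -> not s at every successor {0, 2, 4}.
    s -> not s fails at 0, so Box (s -> not s) is false at 4.
Satisfying worlds: {3}

1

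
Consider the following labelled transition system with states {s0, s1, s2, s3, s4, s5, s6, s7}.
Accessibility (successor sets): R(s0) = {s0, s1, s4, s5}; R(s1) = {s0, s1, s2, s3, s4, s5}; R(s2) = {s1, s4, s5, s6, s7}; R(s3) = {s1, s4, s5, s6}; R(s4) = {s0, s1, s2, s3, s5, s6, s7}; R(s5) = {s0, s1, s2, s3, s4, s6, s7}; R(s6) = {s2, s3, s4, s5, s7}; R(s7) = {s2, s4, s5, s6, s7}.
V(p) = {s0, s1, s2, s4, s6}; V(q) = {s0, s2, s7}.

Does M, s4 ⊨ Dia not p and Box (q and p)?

No

At s4: Dia not p is true, Box (q and p) is false, so Dia not p and Box (q and p) is false.
  At s4: Dia not p requires not p at some successor in {s0, s1, s2, s3, s5, s6, s7}.
    not p holds at s3, so Dia not p is true at s4.
  At s4: Box (q and p) requires q and p at every successor {s0, s1, s2, s3, s5, s6, s7}.
    q and p fails at s1, so Box (q and p) is false at s4.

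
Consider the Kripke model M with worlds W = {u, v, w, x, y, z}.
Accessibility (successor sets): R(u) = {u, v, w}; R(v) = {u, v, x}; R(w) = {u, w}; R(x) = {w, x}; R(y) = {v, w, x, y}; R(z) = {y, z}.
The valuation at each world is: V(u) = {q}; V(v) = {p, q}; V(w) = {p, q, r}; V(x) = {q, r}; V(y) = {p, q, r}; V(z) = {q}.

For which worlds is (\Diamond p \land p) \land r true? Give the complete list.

w, y

Recall that \Diamond ψ holds at a world iff ψ holds at some accessible world.
Let φ = (\Diamond p \land p) \land r. Evaluate φ at each world:
  u (successors {u, v, w}): φ is false.
  v (successors {u, v, x}): φ is false.
  w (successors {u, w}): φ is true.
  x (successors {w, x}): φ is false.
  y (successors {v, w, x, y}): φ is true.
  z (successors {y, z}): φ is false.
For instance, at w:
  At w: \Diamond p \land p is true, r is true, so (\Diamond p \land p) \land r is true.
    At w: \Diamond p is true, p is true, so \Diamond p \land p is true.
      At w: \Diamond p requires p at some successor in {u, w}.
        p holds at w, so \Diamond p is true at w.
Satisfying worlds: {w, y}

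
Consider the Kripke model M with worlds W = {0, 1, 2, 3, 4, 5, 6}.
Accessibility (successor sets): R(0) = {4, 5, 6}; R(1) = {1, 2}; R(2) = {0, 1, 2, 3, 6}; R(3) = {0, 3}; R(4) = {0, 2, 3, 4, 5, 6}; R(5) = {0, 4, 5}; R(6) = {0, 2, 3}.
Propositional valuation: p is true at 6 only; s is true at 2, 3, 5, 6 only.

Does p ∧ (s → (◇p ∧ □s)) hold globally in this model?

No

Let φ = p ∧ (s → (◇p ∧ □s)). Evaluate φ at each world:
  0 (successors {4, 5, 6}): φ is false.
  1 (successors {1, 2}): φ is false.
  2 (successors {0, 1, 2, 3, 6}): φ is false.
  3 (successors {0, 3}): φ is false.
  4 (successors {0, 2, 3, 4, 5, 6}): φ is false.
  5 (successors {0, 4, 5}): φ is false.
  6 (successors {0, 2, 3}): φ is false.
Detail at 0 (counterexample):
  At 0: p is false, s → (◇p ∧ □s) is true, so p ∧ (s → (◇p ∧ □s)) is false.
    At 0: s is false, ◇p ∧ □s is false, so s → (◇p ∧ □s) is true.
      At 0: ◇p is true, □s is false, so ◇p ∧ □s is false.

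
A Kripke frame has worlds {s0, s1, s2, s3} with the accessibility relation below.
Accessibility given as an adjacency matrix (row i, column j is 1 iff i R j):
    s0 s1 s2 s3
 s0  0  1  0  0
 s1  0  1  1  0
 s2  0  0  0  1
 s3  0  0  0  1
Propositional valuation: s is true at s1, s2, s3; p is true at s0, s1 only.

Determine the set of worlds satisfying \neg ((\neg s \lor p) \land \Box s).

s2, s3

Recall that \Box ψ holds at a world iff ψ holds at every accessible world, and \Diamond ψ holds iff ψ holds at some accessible world.
Let φ = \neg ((\neg s \lor p) \land \Box s). Evaluate φ at each world:
  s0 (successors {s1}): φ is false.
  s1 (successors {s1, s2}): φ is false.
  s2 (successors {s3}): φ is true.
  s3 (successors {s3}): φ is true.
For instance, at s1:
  At s1: (\neg s \lor p) \land \Box s is true, so \neg ((\neg s \lor p) \land \Box s) is false.
    At s1: \neg s \lor p is true, \Box s is true, so (\neg s \lor p) \land \Box s is true.
      At s1: \Box s requires s at every successor {s1, s2}.
        At s1: s is true.
        At s2: s is true.
      So \Box s is true at s1.
Satisfying worlds: {s2, s3}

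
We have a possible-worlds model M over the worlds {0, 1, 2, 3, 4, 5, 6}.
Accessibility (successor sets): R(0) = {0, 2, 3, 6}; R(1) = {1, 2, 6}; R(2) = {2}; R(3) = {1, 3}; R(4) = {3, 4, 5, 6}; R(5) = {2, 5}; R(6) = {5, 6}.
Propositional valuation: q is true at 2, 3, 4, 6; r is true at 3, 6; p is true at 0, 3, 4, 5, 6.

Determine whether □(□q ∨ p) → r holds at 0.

No

At 0: □(□q ∨ p) is true, r is false, so □(□q ∨ p) → r is false.
  At 0: □(□q ∨ p) requires □q ∨ p at every successor {0, 2, 3, 6}.
    At 0: □q ∨ p is true.
    At 2: □q ∨ p is true.
    At 3: □q ∨ p is true.
    At 6: □q ∨ p is true.
  So □(□q ∨ p) is true at 0.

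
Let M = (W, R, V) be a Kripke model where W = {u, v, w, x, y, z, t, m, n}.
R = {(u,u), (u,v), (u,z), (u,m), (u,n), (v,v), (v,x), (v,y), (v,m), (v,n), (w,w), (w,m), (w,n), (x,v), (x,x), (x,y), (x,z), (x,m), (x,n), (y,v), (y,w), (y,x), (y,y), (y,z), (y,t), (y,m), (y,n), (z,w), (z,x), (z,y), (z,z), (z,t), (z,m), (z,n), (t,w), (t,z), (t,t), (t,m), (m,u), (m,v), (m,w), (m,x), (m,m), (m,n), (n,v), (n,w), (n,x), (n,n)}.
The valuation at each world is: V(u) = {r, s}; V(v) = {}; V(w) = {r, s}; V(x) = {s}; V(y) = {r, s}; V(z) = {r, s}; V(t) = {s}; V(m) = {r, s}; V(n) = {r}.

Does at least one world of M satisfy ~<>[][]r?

Recall that []ψ holds at a world iff ψ holds at every accessible world, and <>ψ holds iff ψ holds at some accessible world.
Let φ = ~<>[][]r. Evaluate φ at each world:
  u (successors {u, v, z, m, n}): φ is true.
  v (successors {v, x, y, m, n}): φ is true.
  w (successors {w, m, n}): φ is true.
  x (successors {v, x, y, z, m, n}): φ is true.
  y (successors {v, w, x, y, z, t, m, n}): φ is true.
  z (successors {w, x, y, z, t, m, n}): φ is true.
  t (successors {w, z, t, m}): φ is true.
  m (successors {u, v, w, x, m, n}): φ is true.
  n (successors {v, w, x, n}): φ is true.
Detail at u (witness):
  At u: <>[][]r is false, so ~<>[][]r is true.
    At u: <>[][]r requires [][]r at some successor in {u, v, z, m, n}.
      At u: [][]r is false.
      At v: [][]r is false.
      At z: [][]r is false.
      At m: [][]r is false.
      At n: [][]r is false.
    So <>[][]r is false at u.

Yes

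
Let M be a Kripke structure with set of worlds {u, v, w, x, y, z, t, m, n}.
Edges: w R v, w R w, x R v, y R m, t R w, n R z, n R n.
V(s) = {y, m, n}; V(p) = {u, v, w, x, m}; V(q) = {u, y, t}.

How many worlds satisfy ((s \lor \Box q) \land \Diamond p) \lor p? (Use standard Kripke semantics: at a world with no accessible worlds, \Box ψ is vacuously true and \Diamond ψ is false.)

6

Let φ = ((s \lor \Box q) \land \Diamond p) \lor p. Evaluate φ at each world:
  u (successors ∅): φ is true.
  v (successors ∅): φ is true.
  w (successors {v, w}): φ is true.
  x (successors {v}): φ is true.
  y (successors {m}): φ is true.
  z (successors ∅): φ is false.
  t (successors {w}): φ is false.
  m (successors ∅): φ is true.
  n (successors {z, n}): φ is false.
For instance, at x:
  At x: (s \lor \Box q) \land \Diamond p is false, p is true, so ((s \lor \Box q) \land \Diamond p) \lor p is true.
    At x: s \lor \Box q is false, \Diamond p is true, so (s \lor \Box q) \land \Diamond p is false.
      At x: s is false, \Box q is false, so s \lor \Box q is false.
      At x: \Diamond p requires p at some successor in {v}.
        p holds at v, so \Diamond p is true at x.
Satisfying worlds: {u, v, w, x, y, m}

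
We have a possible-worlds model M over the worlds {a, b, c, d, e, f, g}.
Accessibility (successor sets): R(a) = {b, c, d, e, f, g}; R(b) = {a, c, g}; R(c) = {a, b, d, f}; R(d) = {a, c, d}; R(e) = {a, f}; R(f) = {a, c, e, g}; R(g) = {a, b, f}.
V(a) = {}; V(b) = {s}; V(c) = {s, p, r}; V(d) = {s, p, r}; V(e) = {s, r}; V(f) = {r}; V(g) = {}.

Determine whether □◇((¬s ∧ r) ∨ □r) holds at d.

Recall that □ψ holds at a world iff ψ holds at every accessible world, and ◇ψ holds iff ψ holds at some accessible world.
At d: □◇((¬s ∧ r) ∨ □r) requires ◇((¬s ∧ r) ∨ □r) at every successor {a, c, d}.
  ◇((¬s ∧ r) ∨ □r) fails at d, so □◇((¬s ∧ r) ∨ □r) is false at d.
    At d: ◇((¬s ∧ r) ∨ □r) requires (¬s ∧ r) ∨ □r at some successor in {a, c, d}.
      At a: (¬s ∧ r) ∨ □r is false.
      At c: (¬s ∧ r) ∨ □r is false.
      At d: (¬s ∧ r) ∨ □r is false.
    So ◇((¬s ∧ r) ∨ □r) is false at d.

No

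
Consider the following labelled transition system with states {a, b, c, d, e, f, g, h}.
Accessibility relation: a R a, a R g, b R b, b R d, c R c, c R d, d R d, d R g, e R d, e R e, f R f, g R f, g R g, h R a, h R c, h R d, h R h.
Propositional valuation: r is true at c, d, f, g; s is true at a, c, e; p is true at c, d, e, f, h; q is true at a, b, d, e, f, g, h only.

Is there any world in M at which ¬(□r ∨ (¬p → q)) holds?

No

Let φ = ¬(□r ∨ (¬p → q)). Evaluate φ at each world:
  a (successors {a, g}): φ is false.
  b (successors {b, d}): φ is false.
  c (successors {c, d}): φ is false.
  d (successors {d, g}): φ is false.
  e (successors {d, e}): φ is false.
  f (successors {f}): φ is false.
  g (successors {f, g}): φ is false.
  h (successors {a, c, d, h}): φ is false.
For instance, at a:
  At a: □r ∨ (¬p → q) is true, so ¬(□r ∨ (¬p → q)) is false.
    At a: □r is false, ¬p → q is true, so □r ∨ (¬p → q) is true.
      At a: □r requires r at every successor {a, g}.
        r fails at a, so □r is false at a.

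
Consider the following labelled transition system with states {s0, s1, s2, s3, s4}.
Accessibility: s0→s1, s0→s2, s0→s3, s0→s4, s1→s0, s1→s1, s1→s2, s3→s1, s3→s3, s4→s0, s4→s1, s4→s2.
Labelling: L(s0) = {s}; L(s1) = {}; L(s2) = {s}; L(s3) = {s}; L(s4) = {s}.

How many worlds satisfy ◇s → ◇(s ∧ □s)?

Let φ = ◇s → ◇(s ∧ □s). Evaluate φ at each world:
  s0 (successors {s1, s2, s3, s4}): φ is true.
  s1 (successors {s0, s1, s2}): φ is true.
  s2 (successors ∅): φ is true.
  s3 (successors {s1, s3}): φ is false.
  s4 (successors {s0, s1, s2}): φ is true.
For instance, at s0:
  At s0: ◇s is true, ◇(s ∧ □s) is true, so ◇s → ◇(s ∧ □s) is true.
    At s0: ◇s requires s at some successor in {s1, s2, s3, s4}.
      s holds at s2, so ◇s is true at s0.
    At s0: ◇(s ∧ □s) requires s ∧ □s at some successor in {s1, s2, s3, s4}.
      s ∧ □s holds at s2, so ◇(s ∧ □s) is true at s0.
Satisfying worlds: {s0, s1, s2, s4}

4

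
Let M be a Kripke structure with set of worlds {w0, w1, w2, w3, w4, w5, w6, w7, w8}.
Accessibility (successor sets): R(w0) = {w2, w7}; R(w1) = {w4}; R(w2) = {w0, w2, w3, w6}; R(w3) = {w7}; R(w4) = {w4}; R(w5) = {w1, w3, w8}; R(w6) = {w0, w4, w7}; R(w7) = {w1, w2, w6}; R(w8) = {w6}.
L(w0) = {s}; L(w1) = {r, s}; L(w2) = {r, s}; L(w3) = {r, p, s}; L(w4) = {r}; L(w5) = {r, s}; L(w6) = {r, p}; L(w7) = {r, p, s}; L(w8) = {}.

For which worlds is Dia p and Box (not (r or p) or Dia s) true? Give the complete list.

w0, w2, w3, w8

Recall that Box ψ holds at a world iff ψ holds at every accessible world, and Dia ψ holds iff ψ holds at some accessible world.
Let φ = Dia p and Box (not (r or p) or Dia s). Evaluate φ at each world:
  w0 (successors {w2, w7}): φ is true.
  w1 (successors {w4}): φ is false.
  w2 (successors {w0, w2, w3, w6}): φ is true.
  w3 (successors {w7}): φ is true.
  w4 (successors {w4}): φ is false.
  w5 (successors {w1, w3, w8}): φ is false.
  w6 (successors {w0, w4, w7}): φ is false.
  w7 (successors {w1, w2, w6}): φ is false.
  w8 (successors {w6}): φ is true.
For instance, at w8:
  At w8: Dia p is true, Box (not (r or p) or Dia s) is true, so Dia p and Box (not (r or p) or Dia s) is true.
    At w8: Dia p requires p at some successor in {w6}.
      p holds at w6, so Dia p is true at w8.
    At w8: Box (not (r or p) or Dia s) requires not (r or p) or Dia s at every successor {w6}.
      At w6: not (r or p) or Dia s is true.
    So Box (not (r or p) or Dia s) is true at w8.
Satisfying worlds: {w0, w2, w3, w8}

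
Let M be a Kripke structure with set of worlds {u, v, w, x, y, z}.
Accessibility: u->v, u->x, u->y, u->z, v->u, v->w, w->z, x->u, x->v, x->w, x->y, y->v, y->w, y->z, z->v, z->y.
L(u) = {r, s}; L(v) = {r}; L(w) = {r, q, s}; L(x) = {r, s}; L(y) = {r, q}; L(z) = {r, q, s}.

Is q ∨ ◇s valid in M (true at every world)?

Let φ = q ∨ ◇s. Evaluate φ at each world:
  u (successors {v, x, y, z}): φ is true.
  v (successors {u, w}): φ is true.
  w (successors {z}): φ is true.
  x (successors {u, v, w, y}): φ is true.
  y (successors {v, w, z}): φ is true.
  z (successors {v, y}): φ is true.
For instance, at w:
  At w: q is true, ◇s is true, so q ∨ ◇s is true.
    At w: ◇s requires s at some successor in {z}.
      s holds at z, so ◇s is true at w.

Yes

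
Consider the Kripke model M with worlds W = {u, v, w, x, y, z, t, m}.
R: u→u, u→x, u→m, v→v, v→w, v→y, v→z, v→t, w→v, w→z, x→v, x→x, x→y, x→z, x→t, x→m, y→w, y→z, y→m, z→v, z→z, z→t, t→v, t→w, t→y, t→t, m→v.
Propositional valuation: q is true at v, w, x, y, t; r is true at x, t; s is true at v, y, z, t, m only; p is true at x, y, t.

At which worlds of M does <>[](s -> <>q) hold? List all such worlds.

u, v, w, x, y, z, t, m

Recall that []ψ holds at a world iff ψ holds at every accessible world, and <>ψ holds iff ψ holds at some accessible world.
Let φ = <>[](s -> <>q). Evaluate φ at each world:
  u (successors {u, x, m}): φ is true.
  v (successors {v, w, y, z, t}): φ is true.
  w (successors {v, z}): φ is true.
  x (successors {v, x, y, z, t, m}): φ is true.
  y (successors {w, z, m}): φ is true.
  z (successors {v, z, t}): φ is true.
  t (successors {v, w, y, t}): φ is true.
  m (successors {v}): φ is true.
For instance, at t:
  At t: <>[](s -> <>q) requires [](s -> <>q) at some successor in {v, w, y, t}.
    [](s -> <>q) holds at v, so <>[](s -> <>q) is true at t.
      At v: [](s -> <>q) requires s -> <>q at every successor {v, w, y, z, t}.
        At v: s -> <>q is true.
        At w: s -> <>q is true.
        At y: s -> <>q is true.
        At z: s -> <>q is true.
        At t: s -> <>q is true.
      So [](s -> <>q) is true at v.
Satisfying worlds: {u, v, w, x, y, z, t, m}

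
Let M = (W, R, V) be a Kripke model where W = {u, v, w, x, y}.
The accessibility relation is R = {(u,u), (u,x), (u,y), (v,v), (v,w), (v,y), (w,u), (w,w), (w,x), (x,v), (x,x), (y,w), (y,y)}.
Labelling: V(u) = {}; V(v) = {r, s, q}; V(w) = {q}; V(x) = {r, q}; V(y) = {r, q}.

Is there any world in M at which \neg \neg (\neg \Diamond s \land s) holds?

Recall that \Diamond ψ holds at a world iff ψ holds at some accessible world.
Let φ = \neg \neg (\neg \Diamond s \land s). Evaluate φ at each world:
  u (successors {u, x, y}): φ is false.
  v (successors {v, w, y}): φ is false.
  w (successors {u, w, x}): φ is false.
  x (successors {v, x}): φ is false.
  y (successors {w, y}): φ is false.
For instance, at v:
  At v: \neg (\neg \Diamond s \land s) is true, so \neg \neg (\neg \Diamond s \land s) is false.
    At v: \neg \Diamond s \land s is false, so \neg (\neg \Diamond s \land s) is true.
      At v: \neg \Diamond s is false, s is true, so \neg \Diamond s \land s is false.

No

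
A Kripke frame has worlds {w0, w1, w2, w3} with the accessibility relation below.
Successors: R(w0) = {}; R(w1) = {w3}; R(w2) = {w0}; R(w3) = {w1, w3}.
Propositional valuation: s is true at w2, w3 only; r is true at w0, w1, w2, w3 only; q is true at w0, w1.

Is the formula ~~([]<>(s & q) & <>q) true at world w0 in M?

No

At w0: ~([]<>(s & q) & <>q) is true, so ~~([]<>(s & q) & <>q) is false.
  At w0: []<>(s & q) & <>q is false, so ~([]<>(s & q) & <>q) is true.
    At w0: []<>(s & q) is true, <>q is false, so []<>(s & q) & <>q is false.
      At w0: no accessible worlds, so []<>(s & q) holds vacuously.
      At w0: no accessible worlds, so <>q is false.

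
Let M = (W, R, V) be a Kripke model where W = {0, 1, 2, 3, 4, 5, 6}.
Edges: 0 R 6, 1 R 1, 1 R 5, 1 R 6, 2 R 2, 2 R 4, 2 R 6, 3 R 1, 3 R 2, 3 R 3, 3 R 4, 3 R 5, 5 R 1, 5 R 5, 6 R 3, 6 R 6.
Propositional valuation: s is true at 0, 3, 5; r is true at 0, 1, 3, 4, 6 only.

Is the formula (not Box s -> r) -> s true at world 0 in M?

At 0: not Box s -> r is true, s is true, so (not Box s -> r) -> s is true.
  At 0: not Box s is true, r is true, so not Box s -> r is true.
    At 0: Box s is false, so not Box s is true.
      At 0: Box s requires s at every successor {6}.
        s fails at 6, so Box s is false at 0.

Yes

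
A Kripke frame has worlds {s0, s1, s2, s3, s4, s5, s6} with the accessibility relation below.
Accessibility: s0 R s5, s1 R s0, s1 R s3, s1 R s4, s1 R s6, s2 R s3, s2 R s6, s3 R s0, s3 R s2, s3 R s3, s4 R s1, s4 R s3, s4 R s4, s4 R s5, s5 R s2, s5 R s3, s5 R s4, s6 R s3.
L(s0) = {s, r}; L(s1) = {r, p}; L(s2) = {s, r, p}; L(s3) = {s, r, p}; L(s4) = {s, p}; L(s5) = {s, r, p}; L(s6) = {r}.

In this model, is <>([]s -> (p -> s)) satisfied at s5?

At s5: <>([]s -> (p -> s)) requires []s -> (p -> s) at some successor in {s2, s3, s4}.
  []s -> (p -> s) holds at s2, so <>([]s -> (p -> s)) is true at s5.
    At s2: []s is false, p -> s is true, so []s -> (p -> s) is true.
      At s2: []s requires s at every successor {s3, s6}.
        s fails at s6, so []s is false at s2.

Yes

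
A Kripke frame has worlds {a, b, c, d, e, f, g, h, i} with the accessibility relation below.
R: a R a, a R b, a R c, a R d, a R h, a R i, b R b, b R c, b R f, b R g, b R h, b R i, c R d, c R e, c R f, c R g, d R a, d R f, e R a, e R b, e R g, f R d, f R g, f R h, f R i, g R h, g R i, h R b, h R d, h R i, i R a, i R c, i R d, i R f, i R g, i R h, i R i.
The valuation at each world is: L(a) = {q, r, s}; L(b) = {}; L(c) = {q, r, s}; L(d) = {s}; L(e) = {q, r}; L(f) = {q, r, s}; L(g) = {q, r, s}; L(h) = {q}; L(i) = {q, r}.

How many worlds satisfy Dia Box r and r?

Let φ = Dia Box r and r. Evaluate φ at each world:
  a (successors {a, b, c, d, h, i}): φ is true.
  b (successors {b, c, f, g, h, i}): φ is false.
  c (successors {d, e, f, g}): φ is true.
  d (successors {a, f}): φ is false.
  e (successors {a, b, g}): φ is false.
  f (successors {d, g, h, i}): φ is true.
  g (successors {h, i}): φ is false.
  h (successors {b, d, i}): φ is false.
  i (successors {a, c, d, f, g, h, i}): φ is true.
For instance, at i:
  At i: Dia Box r is true, r is true, so Dia Box r and r is true.
    At i: Dia Box r requires Box r at some successor in {a, c, d, f, g, h, i}.
      Box r holds at d, so Dia Box r is true at i.
Satisfying worlds: {a, c, f, i}

4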